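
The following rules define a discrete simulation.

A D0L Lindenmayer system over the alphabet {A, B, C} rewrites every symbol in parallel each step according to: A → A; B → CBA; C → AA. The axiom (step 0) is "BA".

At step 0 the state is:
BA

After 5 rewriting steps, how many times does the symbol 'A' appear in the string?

t=0: BA
t=1: CBAA
t=2: AACBAAA
t=3: AAAACBAAAA
t=4: AAAAAACBAAAAA
t=5: AAAAAAAACBAAAAAA

14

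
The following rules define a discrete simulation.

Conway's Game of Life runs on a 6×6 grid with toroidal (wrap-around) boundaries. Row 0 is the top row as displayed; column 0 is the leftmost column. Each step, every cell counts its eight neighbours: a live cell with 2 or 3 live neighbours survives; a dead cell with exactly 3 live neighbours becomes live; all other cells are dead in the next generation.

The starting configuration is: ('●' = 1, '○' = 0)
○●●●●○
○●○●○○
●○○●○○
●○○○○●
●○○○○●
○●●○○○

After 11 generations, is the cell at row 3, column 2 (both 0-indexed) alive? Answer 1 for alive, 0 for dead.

1

[0] ○●●●●○
○●○●○○
●○○●○○
●○○○○●
●○○○○●
○●●○○○
[1] ●○○○●○
●●○○○○
●●●○●●
○●○○●○
○○○○○●
○○○○●●
[2] ●●○○●○
○○●●●○
○○●●●○
○●●●●○
●○○○○●
●○○○●○
[3] ●●●○●○
○○○○○○
○○○○○●
●●○○○○
●○●○○○
○○○○●○
[4] ○●○●○●
●●○○○●
●○○○○○
●●○○○●
●○○○○●
●○●○○○
[5] ○○○○●●
○●●○●●
○○○○○○
○●○○○○
○○○○○○
○○●○●○
[6] ●●●○○○
●○○●●●
●●●○○○
○○○○○○
○○○○○○
○○○●●●
[7] ○●●○○○
○○○●●○
●●●●●○
○●○○○○
○○○○●○
●●●●●●
[8] ○○○○○○
●○○○●●
●●○○●●
●●○○●●
○○○○●○
●○○○●●
[9] ○○○○○○
○●○○●○
○○○●○○
○●○●○○
○●○●○○
○○○○●●
[10] ○○○○●●
○○○○○○
○○○●●○
○○○●●○
●○○●○○
○○○○●○
[11] ○○○○●●
○○○●○●
○○○●●○
○○●○○●
○○○●○●
○○○●●○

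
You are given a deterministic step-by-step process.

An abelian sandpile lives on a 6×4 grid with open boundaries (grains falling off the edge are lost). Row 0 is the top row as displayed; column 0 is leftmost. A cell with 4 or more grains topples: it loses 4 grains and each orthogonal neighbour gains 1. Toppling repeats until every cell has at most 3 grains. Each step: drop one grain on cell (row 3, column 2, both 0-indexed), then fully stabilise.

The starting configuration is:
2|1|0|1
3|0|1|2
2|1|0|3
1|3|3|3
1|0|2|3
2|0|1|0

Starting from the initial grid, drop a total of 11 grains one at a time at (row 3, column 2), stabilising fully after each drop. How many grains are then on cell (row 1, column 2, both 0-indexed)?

[0] 2|1|0|1
3|0|1|2
2|1|0|3
1|3|3|3
1|0|2|3
2|0|1|0
[1] 2|1|0|1
3|0|1|3
2|2|2|0
2|0|3|2
1|2|0|1
2|0|2|1
[2] 2|1|0|1
3|0|1|3
2|2|3|0
2|1|0|3
1|2|1|1
2|0|2|1
[3] 2|1|0|1
3|0|1|3
2|2|3|0
2|1|1|3
1|2|1|1
2|0|2|1
[4] 2|1|0|1
3|0|1|3
2|2|3|0
2|1|2|3
1|2|1|1
2|0|2|1
[5] 2|1|0|1
3|0|1|3
2|2|3|0
2|1|3|3
1|2|1|1
2|0|2|1
[6] 2|1|0|1
3|0|2|3
2|3|0|2
2|2|2|0
1|2|2|2
2|0|2|1
[7] 2|1|0|1
3|0|2|3
2|3|0|2
2|2|3|0
1|2|2|2
2|0|2|1
[8] 2|1|0|1
3|0|2|3
2|3|1|2
2|3|0|1
1|2|3|2
2|0|2|1
[9] 2|1|0|1
3|0|2|3
2|3|1|2
2|3|1|1
1|2|3|2
2|0|2|1
[10] 2|1|0|1
3|0|2|3
2|3|1|2
2|3|2|1
1|2|3|2
2|0|2|1
[11] 2|1|0|1
3|0|2|3
2|3|1|2
2|3|3|1
1|2|3|2
2|0|2|1

2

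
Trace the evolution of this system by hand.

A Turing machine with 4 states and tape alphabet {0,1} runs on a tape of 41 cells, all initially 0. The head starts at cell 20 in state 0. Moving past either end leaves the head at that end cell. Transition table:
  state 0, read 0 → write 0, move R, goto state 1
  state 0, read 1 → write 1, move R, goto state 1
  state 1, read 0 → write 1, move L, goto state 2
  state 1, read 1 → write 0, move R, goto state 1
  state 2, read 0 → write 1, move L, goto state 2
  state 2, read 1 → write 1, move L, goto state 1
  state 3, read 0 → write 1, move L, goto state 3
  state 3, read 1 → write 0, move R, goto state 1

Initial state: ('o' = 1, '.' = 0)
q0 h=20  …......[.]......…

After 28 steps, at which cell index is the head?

4

t=0: q0 h=20  …......[.]......…
t=1: q1 h=21  …......[.]......…
t=2: q2 h=20  …......[.]o.....…
t=3: q2 h=19  …......[.]oo....…
t=4: q2 h=18  …......[.]ooo...…
t=5: q2 h=17  …......[.]oooo..…
t=6: q2 h=16  …......[.]ooooo.…
t=7: q2 h=15  …......[.]oooooo…
t=8: q2 h=14  …......[.]oooooo…
t=9: q2 h=13  …......[.]oooooo…
t=10: q2 h=12  …......[.]oooooo…
t=11: q2 h=11  …......[.]oooooo…
t=12: q2 h=10  …......[.]oooooo…
t=13: q2 h= 9  …......[.]oooooo…
t=14: q2 h= 8  …......[.]oooooo…
t=15: q2 h= 7  …......[.]oooooo…
t=16: q2 h= 6  |......[.]oooooo…
t=17: q2 h= 5  |.....[.]oooooo…
t=18: q2 h= 4  |....[.]oooooo…
t=19: q2 h= 3  |...[.]oooooo…
t=20: q2 h= 2  |..[.]oooooo…
t=21: q2 h= 1  |.[.]oooooo…
t=22: q2 h= 0  |[.]oooooo…
t=23: q2 h= 0  |[o]oooooo…
t=24: q1 h= 0  |[o]oooooo…
t=25: q1 h= 1  |.[o]oooooo…
t=26: q1 h= 2  |..[o]oooooo…
t=27: q1 h= 3  |...[o]oooooo…
t=28: q1 h= 4  |....[o]oooooo…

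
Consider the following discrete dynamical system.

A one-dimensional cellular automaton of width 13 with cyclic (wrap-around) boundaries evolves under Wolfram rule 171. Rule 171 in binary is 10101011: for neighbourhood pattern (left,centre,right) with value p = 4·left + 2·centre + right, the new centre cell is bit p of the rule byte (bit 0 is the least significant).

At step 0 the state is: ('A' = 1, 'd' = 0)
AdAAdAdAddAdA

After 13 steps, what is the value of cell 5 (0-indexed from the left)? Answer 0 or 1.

1

step 0: AdAAdAdAddAdA
step 1: dAAdAdAddAdAA
step 2: AAdAdAddAdAAd
step 3: AdAdAddAdAAdA
step 4: dAdAddAdAAdAA
step 5: AdAddAdAAdAAd
step 6: dAddAdAAdAAdA
step 7: AddAdAAdAAdAd
step 8: ddAdAAdAAdAdA
step 9: dAdAAdAAdAdAd
step 10: AdAAdAAdAdAdd
step 11: dAAdAAdAdAddA
step 12: AAdAAdAdAddAd
step 13: AdAAdAdAddAdA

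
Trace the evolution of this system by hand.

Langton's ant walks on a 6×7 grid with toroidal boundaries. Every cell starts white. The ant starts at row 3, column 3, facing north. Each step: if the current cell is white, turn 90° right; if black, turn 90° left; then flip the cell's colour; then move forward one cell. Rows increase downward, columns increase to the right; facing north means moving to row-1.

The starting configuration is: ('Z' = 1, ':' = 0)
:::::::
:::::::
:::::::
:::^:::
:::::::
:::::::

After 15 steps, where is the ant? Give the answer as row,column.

k=0  :::::::
:::::::
:::::::
:::^:::
:::::::
:::::::
k=1  :::::::
:::::::
:::::::
:::Z>::
:::::::
:::::::
k=2  :::::::
:::::::
:::::::
:::ZZ::
::::v::
:::::::
k=3  :::::::
:::::::
:::::::
:::ZZ::
:::<Z::
:::::::
k=4  :::::::
:::::::
:::::::
:::^Z::
:::ZZ::
:::::::
k=5  :::::::
:::::::
:::::::
::<:Z::
:::ZZ::
:::::::
k=6  :::::::
:::::::
::^::::
::Z:Z::
:::ZZ::
:::::::
k=7  :::::::
:::::::
::Z>:::
::Z:Z::
:::ZZ::
:::::::
k=8  :::::::
:::::::
::ZZ:::
::ZvZ::
:::ZZ::
:::::::
k=9  :::::::
:::::::
::ZZ:::
::<ZZ::
:::ZZ::
:::::::
k=10  :::::::
:::::::
::ZZ:::
:::ZZ::
::vZZ::
:::::::
k=11  :::::::
:::::::
::ZZ:::
:::ZZ::
:<ZZZ::
:::::::
k=12  :::::::
:::::::
::ZZ:::
:^:ZZ::
:ZZZZ::
:::::::
k=13  :::::::
:::::::
::ZZ:::
:Z>ZZ::
:ZZZZ::
:::::::
k=14  :::::::
:::::::
::ZZ:::
:ZZZZ::
:ZvZZ::
:::::::
k=15  :::::::
:::::::
::ZZ:::
:ZZZZ::
:Z:>Z::
:::::::

4,3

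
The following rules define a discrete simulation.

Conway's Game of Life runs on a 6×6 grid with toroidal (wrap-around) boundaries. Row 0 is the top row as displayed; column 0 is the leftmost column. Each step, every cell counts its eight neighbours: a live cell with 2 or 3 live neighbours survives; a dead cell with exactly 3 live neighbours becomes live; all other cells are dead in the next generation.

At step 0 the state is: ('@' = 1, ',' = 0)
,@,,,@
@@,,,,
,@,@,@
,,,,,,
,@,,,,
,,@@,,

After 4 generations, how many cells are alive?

12

0) ,@,,,@
@@,,,,
,@,@,@
,,,,,,
,@,,,,
,,@@,,
1) ,@,,,,
,@,,@@
,@@,,,
@,@,,,
,,@,,,
@@@,,,
2) ,,,,,@
,@,,,,
,,@@,@
,,@@,,
@,@@,,
@,@,,,
3) @@,,,,
@,@,@,
,@,@@,
,,,,,,
,,,,,,
@,@@,@
4) ,,,,@,
@,@,@,
,@@@@@
,,,,,,
,,,,,,
@,@,,@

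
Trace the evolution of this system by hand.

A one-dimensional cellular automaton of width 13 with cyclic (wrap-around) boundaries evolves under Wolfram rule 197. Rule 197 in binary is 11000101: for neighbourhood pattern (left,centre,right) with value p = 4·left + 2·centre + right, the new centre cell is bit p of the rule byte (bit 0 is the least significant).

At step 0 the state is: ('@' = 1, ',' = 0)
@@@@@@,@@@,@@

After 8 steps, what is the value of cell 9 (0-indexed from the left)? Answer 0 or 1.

1

step 0: @@@@@@,@@@,@@
step 1: @@@@@@,,@@,,@
step 2: @@@@@@,,,@,,,
step 3: ,@@@@@,@,@,@,
step 4: ,,@@@@,@,@,@,
step 5: @,,@@@,@,@,@,
step 6: @,,,@@,@,@,@,
step 7: @,@,,@,@,@,@,
step 8: @,@,,@,@,@,@,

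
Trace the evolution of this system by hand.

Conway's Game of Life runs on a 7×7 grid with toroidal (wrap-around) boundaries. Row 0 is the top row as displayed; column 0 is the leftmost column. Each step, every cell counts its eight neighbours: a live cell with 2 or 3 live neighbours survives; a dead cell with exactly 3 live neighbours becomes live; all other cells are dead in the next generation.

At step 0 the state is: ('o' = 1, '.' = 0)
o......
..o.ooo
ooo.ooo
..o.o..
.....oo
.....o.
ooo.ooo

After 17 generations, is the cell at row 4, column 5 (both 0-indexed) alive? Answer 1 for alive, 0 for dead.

0) o......
..o.ooo
ooo.ooo
..o.o..
.....oo
.....o.
ooo.ooo
1) ..o....
..o.o..
o.o....
..o.o..
....ooo
.o.....
oo..oo.
2) ..o.oo.
..o....
..o....
.o..o.o
...ooo.
.o.....
ooo....
3) ..o....
.oo....
.ooo...
..o.o..
o.oooo.
oo.oo..
o.oo...
4) .......
.......
.......
.....o.
o....oo
o....o.
o...o..
5) .......
.......
.......
.....o.
o...oo.
oo..oo.
......o
6) .......
.......
.......
....ooo
oo.....
oo..o..
o....oo
7) ......o
.......
.....o.
o....oo
.o..o..
.....o.
oo...oo
8) .....oo
.......
.....o.
o...ooo
o...o..
.o..oo.
o....o.
9) .....oo
.....oo
....oo.
o...o..
oo.o...
oo..oo.
o......
10) o....o.
.......
....o..
oo.oooo
..oo.o.
..o.o..
oo..o..
11) oo....o
.......
o..oo.o
oo....o
o......
..o.oo.
oo.oooo
12) .oo.o..
.o...o.
.o...oo
.o...o.
o....o.
..o....
...o...
13) .oooo..
.o..ooo
.oo.ooo
.o..oo.
.o....o
.......
.o.o...
14) .o.....
......o
.oo....
.o.oo..
o....o.
o.o....
.o.oo..
15) o.o....
ooo....
oooo...
oo.oo..
o.ooo.o
o.ooo.o
oo.o...
16) ...o..o
......o
....o.o
.....o.
.......
.......
....o..
17) .....o.
o.....o
......o
.....o.
.......
.......
.......

0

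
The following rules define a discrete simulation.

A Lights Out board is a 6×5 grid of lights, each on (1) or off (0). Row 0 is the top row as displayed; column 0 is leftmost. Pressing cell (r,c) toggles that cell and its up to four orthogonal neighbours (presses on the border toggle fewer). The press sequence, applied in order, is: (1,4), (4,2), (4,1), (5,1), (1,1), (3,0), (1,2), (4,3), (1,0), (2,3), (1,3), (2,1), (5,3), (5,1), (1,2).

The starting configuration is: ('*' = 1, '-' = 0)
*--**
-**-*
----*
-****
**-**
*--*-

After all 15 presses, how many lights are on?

16

gen 0: *--**
-**-*
----*
-****
**-**
*--*-
gen 1: *--*-
-***-
-----
-****
**-**
*--*-
gen 2: *--*-
-***-
-----
-*-**
*-*-*
*-**-
gen 3: *--*-
-***-
-----
---**
-*--*
****-
gen 4: *--*-
-***-
-----
---**
----*
---*-
gen 5: **-*-
*--*-
-*---
---**
----*
---*-
gen 6: **-*-
*--*-
**---
**-**
*---*
---*-
gen 7: ****-
***--
***--
**-**
*---*
---*-
gen 8: ****-
***--
***--
**--*
*-**-
-----
gen 9: -***-
--*--
-**--
**--*
*-**-
-----
gen 10: -***-
--**-
-*-**
**-**
*-**-
-----
gen 11: -**--
----*
-*--*
**-**
*-**-
-----
gen 12: -**--
-*--*
*-*-*
*--**
*-**-
-----
gen 13: -**--
-*--*
*-*-*
*--**
*-*--
--***
gen 14: -**--
-*--*
*-*-*
*--**
***--
**-**
gen 15: -*---
--***
*---*
*--**
***--
**-**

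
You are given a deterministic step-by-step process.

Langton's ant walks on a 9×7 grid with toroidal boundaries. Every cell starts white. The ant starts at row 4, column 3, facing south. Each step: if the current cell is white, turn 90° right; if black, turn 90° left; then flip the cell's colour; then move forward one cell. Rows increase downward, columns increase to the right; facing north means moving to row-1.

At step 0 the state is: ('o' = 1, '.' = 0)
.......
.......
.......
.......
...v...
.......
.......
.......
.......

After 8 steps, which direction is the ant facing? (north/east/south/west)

step 0: .......
.......
.......
.......
...v...
.......
.......
.......
.......
step 1: .......
.......
.......
.......
..<o...
.......
.......
.......
.......
step 2: .......
.......
.......
..^....
..oo...
.......
.......
.......
.......
step 3: .......
.......
.......
..o>...
..oo...
.......
.......
.......
.......
step 4: .......
.......
.......
..oo...
..ov...
.......
.......
.......
.......
step 5: .......
.......
.......
..oo...
..o.>..
.......
.......
.......
.......
step 6: .......
.......
.......
..oo...
..o.o..
....v..
.......
.......
.......
step 7: .......
.......
.......
..oo...
..o.o..
...<o..
.......
.......
.......
step 8: .......
.......
.......
..oo...
..o^o..
...oo..
.......
.......
.......

north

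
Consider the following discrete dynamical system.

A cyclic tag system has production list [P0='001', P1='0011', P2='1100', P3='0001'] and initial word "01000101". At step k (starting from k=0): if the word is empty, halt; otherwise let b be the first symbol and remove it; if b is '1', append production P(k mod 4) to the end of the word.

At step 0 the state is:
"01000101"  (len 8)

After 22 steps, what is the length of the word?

25

0) "01000101"  (len 8)
1) "1000101"  (len 7)
2) "0001010011"  (len 10)
3) "001010011"  (len 9)
4) "01010011"  (len 8)
5) "1010011"  (len 7)
6) "0100110011"  (len 10)
7) "100110011"  (len 9)
8) "001100110001"  (len 12)
9) "01100110001"  (len 11)
10) "1100110001"  (len 10)
11) "1001100011100"  (len 13)
12) "0011000111000001"  (len 16)
13) "011000111000001"  (len 15)
14) "11000111000001"  (len 14)
15) "10001110000011100"  (len 17)
16) "00011100000111000001"  (len 20)
17) "0011100000111000001"  (len 19)
18) "011100000111000001"  (len 18)
19) "11100000111000001"  (len 17)
20) "11000001110000010001"  (len 20)
21) "1000001110000010001001"  (len 22)
22) "0000011100000100010010011"  (len 25)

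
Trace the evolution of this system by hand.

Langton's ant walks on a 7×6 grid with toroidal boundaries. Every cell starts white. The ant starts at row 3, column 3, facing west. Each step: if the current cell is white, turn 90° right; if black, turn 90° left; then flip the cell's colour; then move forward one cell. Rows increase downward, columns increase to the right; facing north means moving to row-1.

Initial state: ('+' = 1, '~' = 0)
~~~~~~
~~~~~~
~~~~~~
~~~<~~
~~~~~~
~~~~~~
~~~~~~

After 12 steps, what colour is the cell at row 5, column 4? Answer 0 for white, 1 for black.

t=0: ~~~~~~
~~~~~~
~~~~~~
~~~<~~
~~~~~~
~~~~~~
~~~~~~
t=1: ~~~~~~
~~~~~~
~~~^~~
~~~+~~
~~~~~~
~~~~~~
~~~~~~
t=2: ~~~~~~
~~~~~~
~~~+>~
~~~+~~
~~~~~~
~~~~~~
~~~~~~
t=3: ~~~~~~
~~~~~~
~~~++~
~~~+v~
~~~~~~
~~~~~~
~~~~~~
t=4: ~~~~~~
~~~~~~
~~~++~
~~~<+~
~~~~~~
~~~~~~
~~~~~~
t=5: ~~~~~~
~~~~~~
~~~++~
~~~~+~
~~~v~~
~~~~~~
~~~~~~
t=6: ~~~~~~
~~~~~~
~~~++~
~~~~+~
~~<+~~
~~~~~~
~~~~~~
t=7: ~~~~~~
~~~~~~
~~~++~
~~^~+~
~~++~~
~~~~~~
~~~~~~
t=8: ~~~~~~
~~~~~~
~~~++~
~~+>+~
~~++~~
~~~~~~
~~~~~~
t=9: ~~~~~~
~~~~~~
~~~++~
~~+++~
~~+v~~
~~~~~~
~~~~~~
t=10: ~~~~~~
~~~~~~
~~~++~
~~+++~
~~+~>~
~~~~~~
~~~~~~
t=11: ~~~~~~
~~~~~~
~~~++~
~~+++~
~~+~+~
~~~~v~
~~~~~~
t=12: ~~~~~~
~~~~~~
~~~++~
~~+++~
~~+~+~
~~~<+~
~~~~~~

1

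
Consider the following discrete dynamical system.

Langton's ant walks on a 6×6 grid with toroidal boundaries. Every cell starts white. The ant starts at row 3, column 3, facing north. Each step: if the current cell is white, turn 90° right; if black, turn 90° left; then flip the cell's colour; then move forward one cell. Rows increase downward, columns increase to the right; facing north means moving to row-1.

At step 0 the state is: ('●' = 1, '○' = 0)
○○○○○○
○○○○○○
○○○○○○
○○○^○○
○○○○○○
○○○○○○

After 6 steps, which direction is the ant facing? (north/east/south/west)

north

step 0: ○○○○○○
○○○○○○
○○○○○○
○○○^○○
○○○○○○
○○○○○○
step 1: ○○○○○○
○○○○○○
○○○○○○
○○○●>○
○○○○○○
○○○○○○
step 2: ○○○○○○
○○○○○○
○○○○○○
○○○●●○
○○○○v○
○○○○○○
step 3: ○○○○○○
○○○○○○
○○○○○○
○○○●●○
○○○<●○
○○○○○○
step 4: ○○○○○○
○○○○○○
○○○○○○
○○○^●○
○○○●●○
○○○○○○
step 5: ○○○○○○
○○○○○○
○○○○○○
○○<○●○
○○○●●○
○○○○○○
step 6: ○○○○○○
○○○○○○
○○^○○○
○○●○●○
○○○●●○
○○○○○○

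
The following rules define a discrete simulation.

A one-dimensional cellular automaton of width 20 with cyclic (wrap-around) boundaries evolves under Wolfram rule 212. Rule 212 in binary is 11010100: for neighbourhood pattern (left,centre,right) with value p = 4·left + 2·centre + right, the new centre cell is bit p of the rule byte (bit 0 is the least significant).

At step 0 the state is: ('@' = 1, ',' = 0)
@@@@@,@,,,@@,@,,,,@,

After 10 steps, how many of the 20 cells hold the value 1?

10

k=0  @@@@@,@,,,@@,@,,,,@,
k=1  ,@@@@,@@,,,@,@@,,,@,
k=2  ,,@@@,,@@,,@,,@@,,@@
k=3  @,,@@@,,@@,@@,,@@,,@
k=4  @@,,@@@,,@,,@@,,@@,,
k=5  ,@@,,@@@,@@,,@@,,@@,
k=6  ,,@@,,@@,,@@,,@@,,@@
k=7  @,,@@,,@@,,@@,,@@,,@
k=8  @@,,@@,,@@,,@@,,@@,,
k=9  ,@@,,@@,,@@,,@@,,@@,
k=10  ,,@@,,@@,,@@,,@@,,@@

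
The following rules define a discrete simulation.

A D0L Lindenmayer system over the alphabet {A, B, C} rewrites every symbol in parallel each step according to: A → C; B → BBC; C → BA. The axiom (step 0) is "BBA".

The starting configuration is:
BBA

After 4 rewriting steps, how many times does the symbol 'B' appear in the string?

66

step 0: BBA
step 1: BBCBBCC
step 2: BBCBBCBABBCBBCBABA
step 3: BBCBBCBABBCBBCBABBCCBBCBBCBABBCBBCBABBCCBBCC
step 4: BBCBBCBABBCBBCBABBCCBBCBBCBABBCBBCBABBCCBBCBBCBABABBCBBCBABBCBBCBABBCCBBCBBCBABBCBBCBABBCCBBCBBCBABABBCBBCBABA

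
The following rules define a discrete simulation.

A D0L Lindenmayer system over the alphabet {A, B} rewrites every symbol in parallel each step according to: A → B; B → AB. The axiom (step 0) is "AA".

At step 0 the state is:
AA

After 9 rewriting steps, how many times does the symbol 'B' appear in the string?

gen 0: AA
gen 1: BB
gen 2: ABAB
gen 3: BABBAB
gen 4: ABBABABBAB
gen 5: BABABBABBABABBAB
gen 6: ABBABBABABBABABBABBABABBAB
gen 7: BABABBABABBABBABABBABBABABBABABBABBABABBAB
gen 8: ABBABBABABBABBABABBABABBABBABABBABABBABBABABBABBABABBABABBABBABABBAB
gen 9: BABABBABABBABBABABBABABBABBABABBABBABABBABABBABBABABBABBABABBABABBABBABABBABABBABBABABBABBABABBABABBABBABABBAB

68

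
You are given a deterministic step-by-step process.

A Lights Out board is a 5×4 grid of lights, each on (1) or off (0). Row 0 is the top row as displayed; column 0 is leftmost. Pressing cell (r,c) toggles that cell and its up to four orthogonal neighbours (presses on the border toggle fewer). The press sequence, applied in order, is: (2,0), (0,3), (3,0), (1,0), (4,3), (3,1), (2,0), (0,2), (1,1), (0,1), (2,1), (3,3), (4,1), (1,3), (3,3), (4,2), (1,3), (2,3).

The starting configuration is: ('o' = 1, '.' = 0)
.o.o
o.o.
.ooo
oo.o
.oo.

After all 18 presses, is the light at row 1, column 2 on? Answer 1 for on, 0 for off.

1

k=0  .o.o
o.o.
.ooo
oo.o
.oo.
k=1  .o.o
..o.
o.oo
.o.o
.oo.
k=2  .oo.
..oo
o.oo
.o.o
.oo.
k=3  .oo.
..oo
..oo
o..o
ooo.
k=4  ooo.
oooo
o.oo
o..o
ooo.
k=5  ooo.
oooo
o.oo
o...
oo.o
k=6  ooo.
oooo
oooo
.oo.
o..o
k=7  ooo.
.ooo
..oo
ooo.
o..o
k=8  o..o
.o.o
..oo
ooo.
o..o
k=9  oo.o
o.oo
.ooo
ooo.
o..o
k=10  ..oo
oooo
.ooo
ooo.
o..o
k=11  ..oo
o.oo
o..o
o.o.
o..o
k=12  ..oo
o.oo
o...
o..o
o...
k=13  ..oo
o.oo
o...
oo.o
.oo.
k=14  ..o.
o...
o..o
oo.o
.oo.
k=15  ..o.
o...
o...
ooo.
.ooo
k=16  ..o.
o...
o...
oo..
....
k=17  ..oo
o.oo
o..o
oo..
....
k=18  ..oo
o.o.
o.o.
oo.o
....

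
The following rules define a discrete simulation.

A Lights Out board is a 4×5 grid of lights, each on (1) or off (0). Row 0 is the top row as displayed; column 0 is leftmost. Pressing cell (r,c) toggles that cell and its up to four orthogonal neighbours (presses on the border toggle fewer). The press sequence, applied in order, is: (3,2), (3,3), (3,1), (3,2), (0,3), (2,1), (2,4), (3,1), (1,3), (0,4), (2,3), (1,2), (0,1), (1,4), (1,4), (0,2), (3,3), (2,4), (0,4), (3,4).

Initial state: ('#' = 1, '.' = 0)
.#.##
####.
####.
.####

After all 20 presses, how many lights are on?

8

[0] .#.##
####.
####.
.####
[1] .#.##
####.
##.#.
....#
[2] .#.##
####.
##...
..##.
[3] .#.##
####.
#....
##.#.
[4] .#.##
####.
#.#..
#.#..
[5] .##..
###..
#.#..
#.#..
[6] .##..
#.#..
.#...
###..
[7] .##..
#.#.#
.#.##
###.#
[8] .##..
#.#.#
...##
....#
[9] .###.
#..#.
....#
....#
[10] .##.#
#..##
....#
....#
[11] .##.#
#...#
..##.
...##
[12] .#..#
#####
...#.
...##
[13] #.#.#
#.###
...#.
...##
[14] #.#..
#.#..
...##
...##
[15] #.#.#
#.###
...#.
...##
[16] ##.##
#..##
...#.
...##
[17] ##.##
#..##
.....
..#..
[18] ##.##
#..#.
...##
..#.#
[19] ##...
#..##
...##
..#.#
[20] ##...
#..##
...#.
..##.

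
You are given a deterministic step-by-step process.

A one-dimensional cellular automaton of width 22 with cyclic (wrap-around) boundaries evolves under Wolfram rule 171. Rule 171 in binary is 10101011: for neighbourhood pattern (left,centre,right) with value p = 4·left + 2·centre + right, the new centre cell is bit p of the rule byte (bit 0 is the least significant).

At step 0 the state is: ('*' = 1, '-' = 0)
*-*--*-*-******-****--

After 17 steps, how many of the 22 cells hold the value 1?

0) *-*--*-*-******-****--
1) -*--*-*-******-****--*
2) *--*-*-******-****--*-
3) --*-*-******-****--*-*
4) -*-*-******-****--*-*-
5) *-*-******-****--*-*--
6) -*-******-****--*-*--*
7) *-******-****--*-*--*-
8) -******-****--*-*--*-*
9) ******-****--*-*--*-*-
10) *****-****--*-*--*-*-*
11) ****-****--*-*--*-*-**
12) ***-****--*-*--*-*-***
13) **-****--*-*--*-*-****
14) *-****--*-*--*-*-*****
15) -****--*-*--*-*-******
16) ****--*-*--*-*-******-
17) ***--*-*--*-*-******-*

14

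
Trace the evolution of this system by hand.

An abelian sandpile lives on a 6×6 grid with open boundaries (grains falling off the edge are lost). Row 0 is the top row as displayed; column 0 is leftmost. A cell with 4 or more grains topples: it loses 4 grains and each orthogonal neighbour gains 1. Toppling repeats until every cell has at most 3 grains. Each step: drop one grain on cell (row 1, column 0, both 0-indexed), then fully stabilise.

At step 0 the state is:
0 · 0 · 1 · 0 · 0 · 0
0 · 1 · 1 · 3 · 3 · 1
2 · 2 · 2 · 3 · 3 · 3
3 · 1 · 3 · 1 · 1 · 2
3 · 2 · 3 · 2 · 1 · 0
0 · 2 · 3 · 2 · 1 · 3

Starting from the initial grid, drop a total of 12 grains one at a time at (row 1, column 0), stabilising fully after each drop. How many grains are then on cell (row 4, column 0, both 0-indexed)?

0

k=0  0 · 0 · 1 · 0 · 0 · 0
0 · 1 · 1 · 3 · 3 · 1
2 · 2 · 2 · 3 · 3 · 3
3 · 1 · 3 · 1 · 1 · 2
3 · 2 · 3 · 2 · 1 · 0
0 · 2 · 3 · 2 · 1 · 3
k=1  0 · 0 · 1 · 0 · 0 · 0
1 · 1 · 1 · 3 · 3 · 1
2 · 2 · 2 · 3 · 3 · 3
3 · 1 · 3 · 1 · 1 · 2
3 · 2 · 3 · 2 · 1 · 0
0 · 2 · 3 · 2 · 1 · 3
k=2  0 · 0 · 1 · 0 · 0 · 0
2 · 1 · 1 · 3 · 3 · 1
2 · 2 · 2 · 3 · 3 · 3
3 · 1 · 3 · 1 · 1 · 2
3 · 2 · 3 · 2 · 1 · 0
0 · 2 · 3 · 2 · 1 · 3
k=3  0 · 0 · 1 · 0 · 0 · 0
3 · 1 · 1 · 3 · 3 · 1
2 · 2 · 2 · 3 · 3 · 3
3 · 1 · 3 · 1 · 1 · 2
3 · 2 · 3 · 2 · 1 · 0
0 · 2 · 3 · 2 · 1 · 3
k=4  1 · 0 · 1 · 0 · 0 · 0
0 · 2 · 1 · 3 · 3 · 1
3 · 2 · 2 · 3 · 3 · 3
3 · 1 · 3 · 1 · 1 · 2
3 · 2 · 3 · 2 · 1 · 0
0 · 2 · 3 · 2 · 1 · 3
k=5  1 · 0 · 1 · 0 · 0 · 0
1 · 2 · 1 · 3 · 3 · 1
3 · 2 · 2 · 3 · 3 · 3
3 · 1 · 3 · 1 · 1 · 2
3 · 2 · 3 · 2 · 1 · 0
0 · 2 · 3 · 2 · 1 · 3
k=6  1 · 0 · 1 · 0 · 0 · 0
2 · 2 · 1 · 3 · 3 · 1
3 · 2 · 2 · 3 · 3 · 3
3 · 1 · 3 · 1 · 1 · 2
3 · 2 · 3 · 2 · 1 · 0
0 · 2 · 3 · 2 · 1 · 3
k=7  1 · 0 · 1 · 0 · 0 · 0
3 · 2 · 1 · 3 · 3 · 1
3 · 2 · 2 · 3 · 3 · 3
3 · 1 · 3 · 1 · 1 · 2
3 · 2 · 3 · 2 · 1 · 0
0 · 2 · 3 · 2 · 1 · 3
k=8  2 · 0 · 1 · 0 · 0 · 0
1 · 3 · 1 · 3 · 3 · 1
1 · 3 · 2 · 3 · 3 · 3
1 · 2 · 3 · 1 · 1 · 2
0 · 3 · 3 · 2 · 1 · 0
1 · 2 · 3 · 2 · 1 · 3
k=9  2 · 0 · 1 · 0 · 0 · 0
2 · 3 · 1 · 3 · 3 · 1
1 · 3 · 2 · 3 · 3 · 3
1 · 2 · 3 · 1 · 1 · 2
0 · 3 · 3 · 2 · 1 · 0
1 · 2 · 3 · 2 · 1 · 3
k=10  2 · 0 · 1 · 0 · 0 · 0
3 · 3 · 1 · 3 · 3 · 1
1 · 3 · 2 · 3 · 3 · 3
1 · 2 · 3 · 1 · 1 · 2
0 · 3 · 3 · 2 · 1 · 0
1 · 2 · 3 · 2 · 1 · 3
k=11  3 · 1 · 1 · 0 · 0 · 0
1 · 1 · 2 · 3 · 3 · 1
3 · 0 · 3 · 3 · 3 · 3
1 · 3 · 3 · 1 · 1 · 2
0 · 3 · 3 · 2 · 1 · 0
1 · 2 · 3 · 2 · 1 · 3
k=12  3 · 1 · 1 · 0 · 0 · 0
2 · 1 · 2 · 3 · 3 · 1
3 · 0 · 3 · 3 · 3 · 3
1 · 3 · 3 · 1 · 1 · 2
0 · 3 · 3 · 2 · 1 · 0
1 · 2 · 3 · 2 · 1 · 3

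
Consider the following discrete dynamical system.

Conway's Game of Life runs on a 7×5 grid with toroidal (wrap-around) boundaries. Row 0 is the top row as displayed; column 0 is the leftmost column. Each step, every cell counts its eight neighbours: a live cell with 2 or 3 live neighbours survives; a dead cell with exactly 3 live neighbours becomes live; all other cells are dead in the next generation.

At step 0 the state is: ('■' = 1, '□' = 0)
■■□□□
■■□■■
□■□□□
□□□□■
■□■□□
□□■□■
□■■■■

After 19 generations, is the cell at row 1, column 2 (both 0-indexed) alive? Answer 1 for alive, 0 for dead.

0) ■■□□□
■■□■■
□■□□□
□□□□■
■□■□□
□□■□■
□■■■■
1) □□□□□
□□□□■
□■■■□
■■□□□
■■□□■
□□□□■
□□□□■
2) □□□□□
□□■■□
□■■■■
□□□■□
□■□□■
□□□■■
□□□□□
3) □□□□□
□■□□■
□■□□■
□■□□□
■□■□■
■□□■■
□□□□□
4) □□□□□
□□□□□
□■■□□
□■■■■
□□■□□
■■□■□
□□□□■
5) □□□□□
□□□□□
■■□□□
■□□□□
□□□□□
■■■■■
■□□□■
6) □□□□□
□□□□□
■■□□□
■■□□□
□□■■□
□■■■□
□□■□□
7) □□□□□
□□□□□
■■□□□
■□□□■
■□□■■
□■□□□
□■■■□
8) □□■□□
□□□□□
■■□□■
□□□■□
□■□■□
□■□□□
□■■□□
9) □■■□□
■■□□□
■□□□■
□■□■□
□□□□□
■■□□□
□■■□□
10) □□□□□
□□■□■
□□■□■
■□□□■
■■■□□
■■■□□
□□□□□
11) □□□□□
□□□□□
□■□□■
□□■□■
□□■■□
■□■□□
□■□□□
12) □□□□□
□□□□□
■□□■□
■■■□■
□□■□■
□□■■□
□■□□□
13) □□□□□
□□□□□
■□■■□
□□■□□
□□□□■
□■■■□
□□■□□
14) □□□□□
□□□□□
□■■■□
□■■□■
□■□□□
□■■■□
□■■■□
15) □□■□□
□□■□□
■■□■□
□□□□□
□□□□□
■□□■□
□■□■□
16) □■■■□
□□■■□
□■■□□
□□□□□
□□□□□
□□■□■
□■□■■
17) ■■□□□
□□□□□
□■■■□
□□□□□
□□□□□
■□■□■
□■□□■
18) ■■□□□
■□□□□
□□■□□
□□■□□
□□□□□
■■□■■
□□■■■
19) ■■■■□
■□□□□
□■□□□
□□□□□
■■■■■
■■□□□
□□□□□

0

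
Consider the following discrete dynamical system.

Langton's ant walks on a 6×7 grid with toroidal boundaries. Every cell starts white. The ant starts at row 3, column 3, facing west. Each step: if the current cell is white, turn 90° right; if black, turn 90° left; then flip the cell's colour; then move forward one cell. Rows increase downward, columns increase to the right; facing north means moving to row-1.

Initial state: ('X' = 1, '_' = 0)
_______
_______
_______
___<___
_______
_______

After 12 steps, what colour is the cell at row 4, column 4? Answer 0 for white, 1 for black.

k=0  _______
_______
_______
___<___
_______
_______
k=1  _______
_______
___^___
___X___
_______
_______
k=2  _______
_______
___X>__
___X___
_______
_______
k=3  _______
_______
___XX__
___Xv__
_______
_______
k=4  _______
_______
___XX__
___<X__
_______
_______
k=5  _______
_______
___XX__
____X__
___v___
_______
k=6  _______
_______
___XX__
____X__
__<X___
_______
k=7  _______
_______
___XX__
__^_X__
__XX___
_______
k=8  _______
_______
___XX__
__X>X__
__XX___
_______
k=9  _______
_______
___XX__
__XXX__
__Xv___
_______
k=10  _______
_______
___XX__
__XXX__
__X_>__
_______
k=11  _______
_______
___XX__
__XXX__
__X_X__
____v__
k=12  _______
_______
___XX__
__XXX__
__X_X__
___<X__

1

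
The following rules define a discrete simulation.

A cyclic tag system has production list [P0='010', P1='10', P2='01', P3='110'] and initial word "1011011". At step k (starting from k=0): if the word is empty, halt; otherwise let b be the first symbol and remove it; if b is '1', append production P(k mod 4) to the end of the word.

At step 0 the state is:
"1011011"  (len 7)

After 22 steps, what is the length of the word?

k=0  "1011011"  (len 7)
k=1  "011011010"  (len 9)
k=2  "11011010"  (len 8)
k=3  "101101001"  (len 9)
k=4  "01101001110"  (len 11)
k=5  "1101001110"  (len 10)
k=6  "10100111010"  (len 11)
k=7  "010011101001"  (len 12)
k=8  "10011101001"  (len 11)
k=9  "0011101001010"  (len 13)
k=10  "011101001010"  (len 12)
k=11  "11101001010"  (len 11)
k=12  "1101001010110"  (len 13)
k=13  "101001010110010"  (len 15)
k=14  "0100101011001010"  (len 16)
k=15  "100101011001010"  (len 15)
k=16  "00101011001010110"  (len 17)
k=17  "0101011001010110"  (len 16)
k=18  "101011001010110"  (len 15)
k=19  "0101100101011001"  (len 16)
k=20  "101100101011001"  (len 15)
k=21  "01100101011001010"  (len 17)
k=22  "1100101011001010"  (len 16)

16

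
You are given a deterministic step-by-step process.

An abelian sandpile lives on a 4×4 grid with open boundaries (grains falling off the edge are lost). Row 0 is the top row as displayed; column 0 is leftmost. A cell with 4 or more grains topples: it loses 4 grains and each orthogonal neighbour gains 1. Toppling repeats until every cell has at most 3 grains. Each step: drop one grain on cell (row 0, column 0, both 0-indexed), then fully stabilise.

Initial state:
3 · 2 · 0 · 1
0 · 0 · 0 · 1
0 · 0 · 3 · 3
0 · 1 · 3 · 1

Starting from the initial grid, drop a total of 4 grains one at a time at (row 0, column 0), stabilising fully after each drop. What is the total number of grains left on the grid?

step 0: 3 · 2 · 0 · 1
0 · 0 · 0 · 1
0 · 0 · 3 · 3
0 · 1 · 3 · 1
step 1: 0 · 3 · 0 · 1
1 · 0 · 0 · 1
0 · 0 · 3 · 3
0 · 1 · 3 · 1
step 2: 1 · 3 · 0 · 1
1 · 0 · 0 · 1
0 · 0 · 3 · 3
0 · 1 · 3 · 1
step 3: 2 · 3 · 0 · 1
1 · 0 · 0 · 1
0 · 0 · 3 · 3
0 · 1 · 3 · 1
step 4: 3 · 3 · 0 · 1
1 · 0 · 0 · 1
0 · 0 · 3 · 3
0 · 1 · 3 · 1

20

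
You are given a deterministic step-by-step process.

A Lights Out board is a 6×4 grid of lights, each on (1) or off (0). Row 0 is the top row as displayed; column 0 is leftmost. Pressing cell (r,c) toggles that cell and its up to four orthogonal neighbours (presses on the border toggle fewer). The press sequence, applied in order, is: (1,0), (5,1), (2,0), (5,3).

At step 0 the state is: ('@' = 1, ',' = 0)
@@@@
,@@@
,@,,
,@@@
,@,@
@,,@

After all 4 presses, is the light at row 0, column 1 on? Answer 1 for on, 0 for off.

gen 0: @@@@
,@@@
,@,,
,@@@
,@,@
@,,@
gen 1: ,@@@
@,@@
@@,,
,@@@
,@,@
@,,@
gen 2: ,@@@
@,@@
@@,,
,@@@
,,,@
,@@@
gen 3: ,@@@
,,@@
,,,,
@@@@
,,,@
,@@@
gen 4: ,@@@
,,@@
,,,,
@@@@
,,,,
,@,,

1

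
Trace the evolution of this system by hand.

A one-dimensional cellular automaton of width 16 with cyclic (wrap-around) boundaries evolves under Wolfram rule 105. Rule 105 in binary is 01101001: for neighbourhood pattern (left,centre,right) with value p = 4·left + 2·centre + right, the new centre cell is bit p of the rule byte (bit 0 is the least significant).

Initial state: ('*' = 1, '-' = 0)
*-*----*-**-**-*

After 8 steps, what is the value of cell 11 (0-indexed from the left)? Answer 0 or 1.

t=0: *-*----*-**-**-*
t=1: **--**--********
t=2: -*--**--*-------
t=3: ----**----******
t=4: -**-**-**-*----*
t=5: **********--**--
t=6: *--------*--**--
t=7: --******----**--
t=8: *-*----*-**-**-*

0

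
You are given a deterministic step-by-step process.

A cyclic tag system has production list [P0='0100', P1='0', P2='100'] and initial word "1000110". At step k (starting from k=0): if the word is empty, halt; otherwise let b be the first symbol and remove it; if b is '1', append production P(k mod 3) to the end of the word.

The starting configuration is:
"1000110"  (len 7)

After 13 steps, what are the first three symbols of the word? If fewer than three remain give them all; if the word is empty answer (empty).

step 0: "1000110"  (len 7)
step 1: "0001100100"  (len 10)
step 2: "001100100"  (len 9)
step 3: "01100100"  (len 8)
step 4: "1100100"  (len 7)
step 5: "1001000"  (len 7)
step 6: "001000100"  (len 9)
step 7: "01000100"  (len 8)
step 8: "1000100"  (len 7)
step 9: "000100100"  (len 9)
step 10: "00100100"  (len 8)
step 11: "0100100"  (len 7)
step 12: "100100"  (len 6)
step 13: "001000100"  (len 9)

001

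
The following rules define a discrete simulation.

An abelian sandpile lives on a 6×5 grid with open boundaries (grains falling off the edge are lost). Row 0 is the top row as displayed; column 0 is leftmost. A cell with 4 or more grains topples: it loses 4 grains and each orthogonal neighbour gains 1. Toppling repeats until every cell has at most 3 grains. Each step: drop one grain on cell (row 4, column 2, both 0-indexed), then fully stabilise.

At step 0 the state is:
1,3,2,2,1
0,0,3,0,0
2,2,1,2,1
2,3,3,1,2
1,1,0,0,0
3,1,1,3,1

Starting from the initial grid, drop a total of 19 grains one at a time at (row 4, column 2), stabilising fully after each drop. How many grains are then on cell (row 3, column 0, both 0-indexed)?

2

gen 0: 1,3,2,2,1
0,0,3,0,0
2,2,1,2,1
2,3,3,1,2
1,1,0,0,0
3,1,1,3,1
gen 1: 1,3,2,2,1
0,0,3,0,0
2,2,1,2,1
2,3,3,1,2
1,1,1,0,0
3,1,1,3,1
gen 2: 1,3,2,2,1
0,0,3,0,0
2,2,1,2,1
2,3,3,1,2
1,1,2,0,0
3,1,1,3,1
gen 3: 1,3,2,2,1
0,0,3,0,0
2,2,1,2,1
2,3,3,1,2
1,1,3,0,0
3,1,1,3,1
gen 4: 1,3,2,2,1
0,0,3,0,0
2,3,2,2,1
3,0,1,2,2
1,3,1,1,0
3,1,2,3,1
gen 5: 1,3,2,2,1
0,0,3,0,0
2,3,2,2,1
3,0,1,2,2
1,3,2,1,0
3,1,2,3,1
gen 6: 1,3,2,2,1
0,0,3,0,0
2,3,2,2,1
3,0,1,2,2
1,3,3,1,0
3,1,2,3,1
gen 7: 1,3,2,2,1
0,0,3,0,0
2,3,2,2,1
3,1,2,2,2
2,0,1,2,0
3,2,3,3,1
gen 8: 1,3,2,2,1
0,0,3,0,0
2,3,2,2,1
3,1,2,2,2
2,0,2,2,0
3,2,3,3,1
gen 9: 1,3,2,2,1
0,0,3,0,0
2,3,2,2,1
3,1,2,2,2
2,0,3,2,0
3,2,3,3,1
gen 10: 1,3,2,2,1
0,0,3,0,0
2,3,2,2,1
3,1,3,3,2
2,1,2,0,1
3,3,1,1,2
gen 11: 1,3,2,2,1
0,0,3,0,0
2,3,2,2,1
3,1,3,3,2
2,1,3,0,1
3,3,1,1,2
gen 12: 1,3,2,2,1
0,0,3,0,0
2,3,3,3,1
3,2,1,0,3
2,2,1,2,1
3,3,2,1,2
gen 13: 1,3,2,2,1
0,0,3,0,0
2,3,3,3,1
3,2,1,0,3
2,2,2,2,1
3,3,2,1,2
gen 14: 1,3,2,2,1
0,0,3,0,0
2,3,3,3,1
3,2,1,0,3
2,2,3,2,1
3,3,2,1,2
gen 15: 1,3,2,2,1
0,0,3,0,0
2,3,3,3,1
3,2,2,0,3
2,3,0,3,1
3,3,3,1,2
gen 16: 1,3,2,2,1
0,0,3,0,0
2,3,3,3,1
3,2,2,0,3
2,3,1,3,1
3,3,3,1,2
gen 17: 1,3,2,2,1
0,0,3,0,0
2,3,3,3,1
3,2,2,0,3
2,3,2,3,1
3,3,3,1,2
gen 18: 1,3,2,2,1
0,0,3,0,0
2,3,3,3,1
3,2,2,0,3
2,3,3,3,1
3,3,3,1,2
gen 19: 1,3,3,2,1
1,2,0,2,0
0,2,3,0,2
2,3,2,3,3
2,0,1,1,2
1,3,2,3,2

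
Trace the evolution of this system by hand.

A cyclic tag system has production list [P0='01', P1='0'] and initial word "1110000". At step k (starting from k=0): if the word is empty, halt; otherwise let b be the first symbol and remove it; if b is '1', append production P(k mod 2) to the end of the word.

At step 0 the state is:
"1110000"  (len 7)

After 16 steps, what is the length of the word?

0

k=0  "1110000"  (len 7)
k=1  "11000001"  (len 8)
k=2  "10000010"  (len 8)
k=3  "000001001"  (len 9)
k=4  "00001001"  (len 8)
k=5  "0001001"  (len 7)
k=6  "001001"  (len 6)
k=7  "01001"  (len 5)
k=8  "1001"  (len 4)
k=9  "00101"  (len 5)
k=10  "0101"  (len 4)
k=11  "101"  (len 3)
k=12  "010"  (len 3)
k=13  "10"  (len 2)
k=14  "00"  (len 2)
k=15  "0"  (len 1)
k=16  (halted — word empty)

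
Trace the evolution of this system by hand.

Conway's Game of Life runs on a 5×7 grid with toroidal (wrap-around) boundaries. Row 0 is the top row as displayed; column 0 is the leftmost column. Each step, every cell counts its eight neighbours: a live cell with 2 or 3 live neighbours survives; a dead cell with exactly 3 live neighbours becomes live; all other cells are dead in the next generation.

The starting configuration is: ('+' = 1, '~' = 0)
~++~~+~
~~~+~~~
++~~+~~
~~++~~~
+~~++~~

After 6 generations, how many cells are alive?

3

gen 0: ~++~~+~
~~~+~~~
++~~+~~
~~++~~~
+~~++~~
gen 1: ~++~~~~
+~~++~~
~+~~+~~
+~+~~~~
~~~~+~~
gen 2: ~++~+~~
+~~++~~
+++~+~~
~+~+~~~
~~++~~~
gen 3: ~+~~+~~
+~~~++~
+~~~+~~
+~~~+~~
~~~~+~~
gen 4: ~~~++~~
++~++++
++~++~~
~~~+++~
~~~+++~
gen 5: +~~~~~~
~+~~~~+
~+~~~~~
~~~~~~+
~~+~~~~
gen 6: ++~~~~~
~+~~~~~
~~~~~~~
~~~~~~~
~~~~~~~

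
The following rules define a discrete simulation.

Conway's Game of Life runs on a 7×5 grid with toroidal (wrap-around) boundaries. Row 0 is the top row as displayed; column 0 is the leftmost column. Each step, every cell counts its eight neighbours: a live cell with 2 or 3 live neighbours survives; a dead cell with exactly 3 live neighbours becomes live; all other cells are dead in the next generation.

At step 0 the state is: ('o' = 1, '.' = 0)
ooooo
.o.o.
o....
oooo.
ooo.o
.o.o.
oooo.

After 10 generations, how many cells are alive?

2

gen 0: ooooo
.o.o.
o....
oooo.
ooo.o
.o.o.
oooo.
gen 1: .....
...o.
o..o.
...o.
.....
.....
.....
gen 2: .....
....o
..oo.
....o
.....
.....
.....
gen 3: .....
...o.
...oo
...o.
.....
.....
.....
gen 4: .....
...oo
..ooo
...oo
.....
.....
.....
gen 5: .....
..o.o
o.o..
..o.o
.....
.....
.....
gen 6: .....
.o.o.
o.o.o
.o.o.
.....
.....
.....
gen 7: .....
ooooo
o...o
ooooo
.....
.....
.....
gen 8: ooooo
.ooo.
.....
.ooo.
ooooo
.....
.....
gen 9: o...o
.....
.....
.....
o...o
ooooo
ooooo
gen 10: ..o..
.....
.....
.....
..o..
.....
.....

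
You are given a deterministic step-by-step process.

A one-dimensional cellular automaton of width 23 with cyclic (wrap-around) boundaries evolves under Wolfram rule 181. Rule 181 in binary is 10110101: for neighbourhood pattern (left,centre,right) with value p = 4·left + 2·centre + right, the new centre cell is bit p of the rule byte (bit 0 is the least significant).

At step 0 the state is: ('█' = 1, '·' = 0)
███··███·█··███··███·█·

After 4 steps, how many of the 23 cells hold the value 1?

gen 0: ███··███·█··███··███·█·
gen 1: ·█·█··█·███··█·█··█·███
gen 2: █████·██·█·█·████·██·█·
gen 3: ·███·█··█████·██·█··███
gen 4: █·█·███··███·█··███··█·

13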